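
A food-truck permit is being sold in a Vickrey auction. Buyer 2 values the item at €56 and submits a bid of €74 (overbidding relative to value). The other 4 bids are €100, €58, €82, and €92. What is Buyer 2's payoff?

Payoff = €0.

Highest competing bid: €100.
Buyer 2's bid €74 is not the highest, so Buyer 2 loses, pays nothing, and earns zero payoff.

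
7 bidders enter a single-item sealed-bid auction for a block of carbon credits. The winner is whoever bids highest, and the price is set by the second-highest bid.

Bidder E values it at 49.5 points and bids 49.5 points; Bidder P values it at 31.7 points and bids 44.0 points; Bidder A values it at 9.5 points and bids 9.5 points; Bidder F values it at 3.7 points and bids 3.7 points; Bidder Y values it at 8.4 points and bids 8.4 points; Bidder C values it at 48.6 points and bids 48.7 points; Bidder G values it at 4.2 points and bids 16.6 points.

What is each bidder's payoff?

Bids in descending order: Bidder E 49.5 points, then Bidder C 48.7 points, then Bidder P 44.0 points, then Bidder G 16.6 points, then Bidder A 9.5 points, then Bidder Y 8.4 points, then Bidder F 3.7 points.
Bidder E has the top bid and wins; the price is the second-highest bid, 48.7 points.
Bidder E's payoff = 49.5 points − 48.7 points = 0.8 points. All other bidders lose, so their payoff is 0.

Payoffs: Bidder E 0.8 points, Bidder P 0.0 points, Bidder A 0.0 points, Bidder F 0.0 points, Bidder Y 0.0 points, Bidder C 0.0 points, Bidder G 0.0 points.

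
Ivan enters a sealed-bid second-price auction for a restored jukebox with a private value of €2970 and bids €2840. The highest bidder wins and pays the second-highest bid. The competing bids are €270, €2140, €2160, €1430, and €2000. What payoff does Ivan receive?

Highest competing bid: €2160.
Ivan's bid €2840 is the highest overall, so Ivan wins and pays the second-highest bid, €2160.
Payoff = value − price = €2970 − €2160 = €810.

€810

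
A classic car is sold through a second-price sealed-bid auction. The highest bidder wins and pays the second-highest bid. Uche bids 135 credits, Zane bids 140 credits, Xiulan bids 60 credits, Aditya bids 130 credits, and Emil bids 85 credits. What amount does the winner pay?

Sorted high to low: Zane 140 credits, then Uche 135 credits, then Aditya 130 credits, then Emil 85 credits, then Xiulan 60 credits.
Zane has the highest bid, so Zane wins.
The second-highest bid is 135 credits, so that is what Zane pays.

Price paid: 135 credits.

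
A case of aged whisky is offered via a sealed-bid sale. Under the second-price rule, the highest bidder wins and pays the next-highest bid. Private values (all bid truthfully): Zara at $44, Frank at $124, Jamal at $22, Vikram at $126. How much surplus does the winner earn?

Bids in descending order: Vikram $126 > Frank $124 > Zara $44 > Jamal $22.
Vikram wins with the top bid and pays the second-highest, $124.
Surplus = $126 − $124 = $2.

Surplus = $2.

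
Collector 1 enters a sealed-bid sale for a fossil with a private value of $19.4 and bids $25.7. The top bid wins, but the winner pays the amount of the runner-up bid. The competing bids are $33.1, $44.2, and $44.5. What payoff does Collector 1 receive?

$0.0

Highest competing bid: $44.5.
Collector 1's bid $25.7 is not the highest, so Collector 1 loses, pays nothing, and earns zero payoff.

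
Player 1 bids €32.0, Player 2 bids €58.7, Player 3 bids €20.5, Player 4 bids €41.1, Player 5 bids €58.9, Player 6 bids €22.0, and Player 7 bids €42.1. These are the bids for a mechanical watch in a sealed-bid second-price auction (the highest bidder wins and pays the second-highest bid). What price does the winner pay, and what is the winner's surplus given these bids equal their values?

Sorted high to low: Player 5 €58.9; Player 2 €58.7; Player 7 €42.1; Player 4 €41.1; Player 1 €32.0; Player 6 €22.0; Player 3 €20.5.
Player 5 is the highest bidder, so Player 5 wins.
Under the second-price rule, the price is the second-highest bid: €58.7.
Surplus = €58.9 − €58.7 = €0.2.

Price €58.7; surplus €0.2.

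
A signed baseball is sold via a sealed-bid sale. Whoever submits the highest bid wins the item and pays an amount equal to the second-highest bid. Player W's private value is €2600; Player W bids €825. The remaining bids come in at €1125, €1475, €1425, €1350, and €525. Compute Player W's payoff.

Highest competing bid: €1475.
Player W's bid €825 is not the highest, so Player W loses, pays nothing, and earns zero payoff.

Player W's payoff: €0.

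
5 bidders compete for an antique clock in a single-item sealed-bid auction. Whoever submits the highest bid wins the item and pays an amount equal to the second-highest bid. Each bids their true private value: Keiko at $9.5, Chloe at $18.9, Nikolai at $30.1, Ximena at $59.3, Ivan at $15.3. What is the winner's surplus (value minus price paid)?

Ordered from highest: Ximena $59.3; Nikolai $30.1; Chloe $18.9; Ivan $15.3; Keiko $9.5.
Ximena wins with the top bid and pays the second-highest, $30.1.
Surplus = $59.3 − $30.1 = $29.2.

Winner's surplus: $29.2.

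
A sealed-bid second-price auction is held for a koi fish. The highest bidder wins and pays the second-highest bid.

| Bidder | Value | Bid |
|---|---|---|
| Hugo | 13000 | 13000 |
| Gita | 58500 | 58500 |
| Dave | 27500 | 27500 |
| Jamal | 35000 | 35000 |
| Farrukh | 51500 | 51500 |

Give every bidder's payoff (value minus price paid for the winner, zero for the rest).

Ranking the bids: Gita 58500 > Farrukh 51500 > Jamal 35000 > Dave 27500 > Hugo 13000.
Gita has the top bid and wins; the price is the second-highest bid, 51500.
Gita's payoff = 58500 − 51500 = 7000. All other bidders lose, so their payoff is 0.

Hugo 0, Gita 7000, Dave 0, Jamal 0, Farrukh 0.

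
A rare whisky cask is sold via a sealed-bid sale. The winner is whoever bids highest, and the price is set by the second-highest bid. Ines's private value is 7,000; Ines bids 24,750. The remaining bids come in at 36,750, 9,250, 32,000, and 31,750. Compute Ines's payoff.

0

Highest competing bid: 36,750.
Ines's bid 24,750 is not the highest, so Ines loses, pays nothing, and earns zero payoff.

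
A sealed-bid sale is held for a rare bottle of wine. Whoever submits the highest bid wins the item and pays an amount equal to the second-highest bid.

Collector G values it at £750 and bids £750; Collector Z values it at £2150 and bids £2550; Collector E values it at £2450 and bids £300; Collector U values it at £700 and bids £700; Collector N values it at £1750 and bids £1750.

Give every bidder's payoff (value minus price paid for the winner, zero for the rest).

Ranking the bids: Collector Z £2550 > Collector N £1750 > Collector G £750 > Collector U £700 > Collector E £300.
Collector Z has the top bid and wins; the price is the second-highest bid, £1750.
Collector Z's payoff = £2150 − £1750 = £400. All other bidders lose, so their payoff is 0.

Collector G £0, Collector Z £400, Collector E £0, Collector U £0, Collector N £0.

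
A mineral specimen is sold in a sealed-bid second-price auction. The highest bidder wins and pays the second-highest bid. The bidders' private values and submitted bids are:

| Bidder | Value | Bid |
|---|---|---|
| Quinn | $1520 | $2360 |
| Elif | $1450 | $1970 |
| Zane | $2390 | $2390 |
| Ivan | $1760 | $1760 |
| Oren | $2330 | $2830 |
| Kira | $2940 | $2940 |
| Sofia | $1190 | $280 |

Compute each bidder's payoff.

Quinn $0, Elif $0, Zane $0, Ivan $0, Oren $0, Kira $110, Sofia $0.

Bids in descending order: Kira $2940; Oren $2830; Zane $2390; Quinn $2360; Elif $1970; Ivan $1760; Sofia $280.
Kira has the top bid and wins; the price is the second-highest bid, $2830.
Kira's payoff = $2940 − $2830 = $110. All other bidders lose, so their payoff is 0.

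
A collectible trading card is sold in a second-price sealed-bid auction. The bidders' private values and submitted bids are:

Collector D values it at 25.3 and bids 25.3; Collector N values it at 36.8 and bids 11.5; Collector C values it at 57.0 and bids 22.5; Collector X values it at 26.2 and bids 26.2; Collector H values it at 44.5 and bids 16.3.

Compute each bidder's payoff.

Bids in descending order: Collector X 26.2 > Collector D 25.3 > Collector C 22.5 > Collector H 16.3 > Collector N 11.5.
Collector X has the top bid and wins; the price is the second-highest bid, 25.3.
Collector X's payoff = 26.2 − 25.3 = 0.9. All other bidders lose, so their payoff is 0.

Collector D 0.0, Collector N 0.0, Collector C 0.0, Collector X 0.9, Collector H 0.0.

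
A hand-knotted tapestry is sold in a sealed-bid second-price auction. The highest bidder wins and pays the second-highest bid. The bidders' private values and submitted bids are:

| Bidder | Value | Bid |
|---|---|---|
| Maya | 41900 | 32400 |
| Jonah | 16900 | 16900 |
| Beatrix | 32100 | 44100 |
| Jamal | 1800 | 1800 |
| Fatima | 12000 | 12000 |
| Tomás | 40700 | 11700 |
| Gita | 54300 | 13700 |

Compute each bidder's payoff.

Maya 0, Jonah 0, Beatrix -300, Jamal 0, Fatima 0, Tomás 0, Gita 0.

Ranking the bids: Beatrix 44100, then Maya 32400, then Jonah 16900, then Gita 13700, then Fatima 12000, then Tomás 11700, then Jamal 1800.
Beatrix has the top bid and wins; the price is the second-highest bid, 32400.
Beatrix's payoff = 32100 − 32400 = -300. All other bidders lose, so their payoff is 0.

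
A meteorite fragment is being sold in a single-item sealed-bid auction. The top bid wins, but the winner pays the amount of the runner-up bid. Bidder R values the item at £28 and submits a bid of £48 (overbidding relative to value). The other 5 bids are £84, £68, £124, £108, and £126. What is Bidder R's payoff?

Highest competing bid: £126.
Bidder R's bid £48 is not the highest, so Bidder R loses, pays nothing, and earns zero payoff.

Payoff = £0.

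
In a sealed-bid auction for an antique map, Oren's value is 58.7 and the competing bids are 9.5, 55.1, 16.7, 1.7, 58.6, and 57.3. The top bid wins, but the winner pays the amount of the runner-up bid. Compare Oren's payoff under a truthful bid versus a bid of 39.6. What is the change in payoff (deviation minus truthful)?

-0.1

The highest competing bid is 58.6.
Bidding truthfully at 58.7: Oren has the top bid, wins, and pays the second-highest bid 58.6. Payoff = 58.7 − 58.6 = 0.1.
Bidding 39.6: the top bid is 58.6 (a rival), so Oren loses. Payoff = 0.0.
Change = 0.0 − 0.1 = -0.1.
This is the dominant-strategy logic: truthful bidding weakly beats any alternative.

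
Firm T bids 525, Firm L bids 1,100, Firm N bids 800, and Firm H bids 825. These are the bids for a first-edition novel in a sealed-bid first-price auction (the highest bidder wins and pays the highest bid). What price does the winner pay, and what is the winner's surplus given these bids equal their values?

Price 1,100; surplus 0.

Ordered from highest: Firm L 1,100 > Firm H 825 > Firm N 800 > Firm T 525.
Firm L is the highest bidder, so Firm L wins.
Under the first-price rule, the price is the highest bid: 1,100.
Surplus = 1,100 − 1,100 = 0.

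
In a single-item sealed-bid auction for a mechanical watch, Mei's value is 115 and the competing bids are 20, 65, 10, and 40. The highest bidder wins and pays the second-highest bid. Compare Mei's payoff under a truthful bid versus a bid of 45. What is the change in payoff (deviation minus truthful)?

The highest competing bid is 65.
Bidding truthfully at 115: Mei has the top bid, wins, and pays the second-highest bid 65. Payoff = 115 − 65 = 50.
Bidding 45: the top bid is 65 (a rival), so Mei loses. Payoff = 0.
Change = 0 − 50 = -50.

-50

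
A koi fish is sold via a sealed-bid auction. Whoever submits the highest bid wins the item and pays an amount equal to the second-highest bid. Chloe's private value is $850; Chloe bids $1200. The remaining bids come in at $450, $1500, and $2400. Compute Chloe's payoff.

Highest competing bid: $2400.
Chloe's bid $1200 is not the highest, so Chloe loses, pays nothing, and earns zero payoff.

Chloe's payoff: $0.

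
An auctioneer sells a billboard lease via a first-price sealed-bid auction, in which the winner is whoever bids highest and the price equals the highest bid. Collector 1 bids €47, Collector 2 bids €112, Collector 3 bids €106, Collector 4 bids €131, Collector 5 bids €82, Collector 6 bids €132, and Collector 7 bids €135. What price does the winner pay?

Ordered from highest: Collector 7 €135 > Collector 6 €132 > Collector 4 €131 > Collector 2 €112 > Collector 3 €106 > Collector 5 €82 > Collector 1 €47.
Collector 7 is the highest bidder, so Collector 7 wins.
Under the first-price rule, the price is the highest bid: €135.

Price paid: €135.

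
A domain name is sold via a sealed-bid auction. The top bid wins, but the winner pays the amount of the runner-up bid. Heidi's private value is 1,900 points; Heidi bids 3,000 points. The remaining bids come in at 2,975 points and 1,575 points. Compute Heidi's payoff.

Highest competing bid: 2,975 points.
Heidi's bid 3,000 points is the highest overall, so Heidi wins and pays the second-highest bid, 2,975 points.
Payoff = value − price = 1,900 points − 2,975 points = -1,075 points.
Overbidding won the item at a price above value — truthful bidding would have avoided this loss.

-1,075 points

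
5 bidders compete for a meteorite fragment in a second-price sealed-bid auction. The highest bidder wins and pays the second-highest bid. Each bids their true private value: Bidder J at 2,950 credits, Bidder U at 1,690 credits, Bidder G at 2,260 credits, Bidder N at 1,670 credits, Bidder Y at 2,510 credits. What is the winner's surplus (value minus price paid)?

440 credits

Bids in descending order: Bidder J 2,950 credits; Bidder Y 2,510 credits; Bidder G 2,260 credits; Bidder U 1,690 credits; Bidder N 1,670 credits.
Bidder J wins with the top bid and pays the second-highest, 2,510 credits.
Surplus = 2,950 credits − 2,510 credits = 440 credits.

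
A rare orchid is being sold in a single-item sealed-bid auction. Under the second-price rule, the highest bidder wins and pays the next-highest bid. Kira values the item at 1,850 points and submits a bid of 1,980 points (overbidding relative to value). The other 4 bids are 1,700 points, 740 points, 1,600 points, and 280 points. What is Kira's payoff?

Highest competing bid: 1,700 points.
Kira's bid 1,980 points is the highest overall, so Kira wins and pays the second-highest bid, 1,700 points.
Payoff = value − price = 1,850 points − 1,700 points = 150 points.

150 points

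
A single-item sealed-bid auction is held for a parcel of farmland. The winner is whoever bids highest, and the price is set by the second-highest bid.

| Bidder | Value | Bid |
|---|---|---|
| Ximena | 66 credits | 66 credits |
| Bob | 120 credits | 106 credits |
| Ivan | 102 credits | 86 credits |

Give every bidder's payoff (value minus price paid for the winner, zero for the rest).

Ordered from highest: Bob 106 credits > Ivan 86 credits > Ximena 66 credits.
Bob has the top bid and wins; the price is the second-highest bid, 86 credits.
Bob's payoff = 120 credits − 86 credits = 34 credits. All other bidders lose, so their payoff is 0.

Ximena 0 credits, Bob 34 credits, Ivan 0 credits.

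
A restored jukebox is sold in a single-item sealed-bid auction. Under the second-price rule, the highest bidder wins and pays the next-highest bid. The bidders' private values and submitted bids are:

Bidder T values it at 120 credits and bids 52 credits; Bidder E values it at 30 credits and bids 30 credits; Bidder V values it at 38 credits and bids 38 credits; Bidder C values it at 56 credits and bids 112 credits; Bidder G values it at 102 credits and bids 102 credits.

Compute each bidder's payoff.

Payoffs: Bidder T 0 credits, Bidder E 0 credits, Bidder V 0 credits, Bidder C -46 credits, Bidder G 0 credits.

Ordered from highest: Bidder C 112 credits, then Bidder G 102 credits, then Bidder T 52 credits, then Bidder V 38 credits, then Bidder E 30 credits.
Bidder C has the top bid and wins; the price is the second-highest bid, 102 credits.
Bidder C's payoff = 56 credits − 102 credits = -46 credits. All other bidders lose, so their payoff is 0.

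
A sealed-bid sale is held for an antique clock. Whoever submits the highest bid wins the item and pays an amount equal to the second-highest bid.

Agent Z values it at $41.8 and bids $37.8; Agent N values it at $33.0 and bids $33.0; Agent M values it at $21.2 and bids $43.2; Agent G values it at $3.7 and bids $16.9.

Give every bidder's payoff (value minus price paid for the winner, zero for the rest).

Ranking the bids: Agent M $43.2 > Agent Z $37.8 > Agent N $33.0 > Agent G $16.9.
Agent M has the top bid and wins; the price is the second-highest bid, $37.8.
Agent M's payoff = $21.2 − $37.8 = -$16.6. All other bidders lose, so their payoff is 0.

Payoffs: Agent Z $0.0, Agent N $0.0, Agent M -$16.6, Agent G $0.0.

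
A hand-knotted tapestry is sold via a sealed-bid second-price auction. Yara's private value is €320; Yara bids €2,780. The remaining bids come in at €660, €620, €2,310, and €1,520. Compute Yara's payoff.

Highest competing bid: €2,310.
Yara's bid €2,780 is the highest overall, so Yara wins and pays the second-highest bid, €2,310.
Payoff = value − price = €320 − €2,310 = -€1,990.

Yara's payoff: -€1,990.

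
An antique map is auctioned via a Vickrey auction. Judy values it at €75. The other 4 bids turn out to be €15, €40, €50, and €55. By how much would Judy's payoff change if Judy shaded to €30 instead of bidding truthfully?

Change in payoff: -€20.

The highest competing bid is €55.
Bidding truthfully at €75: Judy has the top bid, wins, and pays the second-highest bid €55. Payoff = €75 − €55 = €20.
Bidding €30: the top bid is €55 (a rival), so Judy loses. Payoff = €0.
Change = €0 − €20 = -€20.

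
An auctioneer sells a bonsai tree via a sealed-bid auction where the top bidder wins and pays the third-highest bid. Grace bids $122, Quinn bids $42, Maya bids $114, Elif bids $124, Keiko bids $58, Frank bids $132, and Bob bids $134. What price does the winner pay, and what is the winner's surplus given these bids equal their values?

Ordered from highest: Bob $134; Frank $132; Elif $124; Grace $122; Maya $114; Keiko $58; Quinn $42.
Bob is the highest bidder, so Bob wins.
Under the third-price rule, the price is the third-highest bid: $124.
Surplus = $134 − $124 = $10.

The winner pays $124 for a surplus of $10.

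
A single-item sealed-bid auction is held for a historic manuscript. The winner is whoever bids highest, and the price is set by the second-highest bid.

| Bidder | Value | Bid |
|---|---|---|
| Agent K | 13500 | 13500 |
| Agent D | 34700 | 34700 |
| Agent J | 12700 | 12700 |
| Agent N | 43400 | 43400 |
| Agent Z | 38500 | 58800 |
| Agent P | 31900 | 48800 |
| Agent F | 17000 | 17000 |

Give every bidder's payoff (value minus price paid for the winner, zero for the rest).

Payoffs: Agent K 0, Agent D 0, Agent J 0, Agent N 0, Agent Z -10300, Agent P 0, Agent F 0.

Ranking the bids: Agent Z 58800 > Agent P 48800 > Agent N 43400 > Agent D 34700 > Agent F 17000 > Agent K 13500 > Agent J 12700.
Agent Z has the top bid and wins; the price is the second-highest bid, 48800.
Agent Z's payoff = 38500 − 48800 = -10300. All other bidders lose, so their payoff is 0.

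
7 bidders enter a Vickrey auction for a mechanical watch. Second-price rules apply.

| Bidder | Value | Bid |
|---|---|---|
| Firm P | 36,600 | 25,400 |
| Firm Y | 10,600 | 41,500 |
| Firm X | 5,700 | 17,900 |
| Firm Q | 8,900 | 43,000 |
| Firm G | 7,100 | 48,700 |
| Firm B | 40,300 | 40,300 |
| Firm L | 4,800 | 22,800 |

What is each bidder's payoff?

Ordered from highest: Firm G 48,700; Firm Q 43,000; Firm Y 41,500; Firm B 40,300; Firm P 25,400; Firm L 22,800; Firm X 17,900.
Firm G has the top bid and wins; the price is the second-highest bid, 43,000.
Firm G's payoff = 7,100 − 43,000 = -35,900. All other bidders lose, so their payoff is 0.

Payoffs: Firm P 0, Firm Y 0, Firm X 0, Firm Q 0, Firm G -35,900, Firm B 0, Firm L 0.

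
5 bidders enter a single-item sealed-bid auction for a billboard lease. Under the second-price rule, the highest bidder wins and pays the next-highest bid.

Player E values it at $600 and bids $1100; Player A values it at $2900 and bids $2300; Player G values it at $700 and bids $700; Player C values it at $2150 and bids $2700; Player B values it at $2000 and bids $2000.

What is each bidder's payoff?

Ordered from highest: Player C $2700 > Player A $2300 > Player B $2000 > Player E $1100 > Player G $700.
Player C has the top bid and wins; the price is the second-highest bid, $2300.
Player C's payoff = $2150 − $2300 = -$150. All other bidders lose, so their payoff is 0.

Player E $0, Player A $0, Player G $0, Player C -$150, Player B $0.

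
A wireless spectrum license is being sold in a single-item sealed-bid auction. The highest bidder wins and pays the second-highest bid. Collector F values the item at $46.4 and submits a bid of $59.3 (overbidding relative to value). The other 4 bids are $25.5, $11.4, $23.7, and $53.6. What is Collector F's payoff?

Highest competing bid: $53.6.
Collector F's bid $59.3 is the highest overall, so Collector F wins and pays the second-highest bid, $53.6.
Payoff = value − price = $46.4 − $53.6 = -$7.2.
Overbidding won the item at a price above value — truthful bidding would have avoided this loss.

Payoff = -$7.2.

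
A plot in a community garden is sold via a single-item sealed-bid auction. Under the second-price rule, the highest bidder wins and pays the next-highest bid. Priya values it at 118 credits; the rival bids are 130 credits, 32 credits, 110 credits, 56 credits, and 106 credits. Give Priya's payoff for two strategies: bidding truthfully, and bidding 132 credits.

The highest competing bid is 130 credits.
Bidding truthfully at 118 credits: the top bid is 130 credits (a rival), so Priya loses. Payoff = 0 credits.
Bidding 132 credits: Priya has the top bid, wins, and pays the second-highest bid 130 credits. Payoff = 118 credits − 130 credits = -12 credits.
This is the dominant-strategy logic: truthful bidding weakly beats any alternative.

(a) 0 credits  (b) -12 credits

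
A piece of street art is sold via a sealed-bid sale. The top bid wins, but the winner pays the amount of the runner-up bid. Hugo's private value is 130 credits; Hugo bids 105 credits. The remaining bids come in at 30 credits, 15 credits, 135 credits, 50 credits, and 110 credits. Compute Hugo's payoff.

Highest competing bid: 135 credits.
Hugo's bid 105 credits is not the highest, so Hugo loses, pays nothing, and earns zero payoff.

Hugo's payoff: 0 credits.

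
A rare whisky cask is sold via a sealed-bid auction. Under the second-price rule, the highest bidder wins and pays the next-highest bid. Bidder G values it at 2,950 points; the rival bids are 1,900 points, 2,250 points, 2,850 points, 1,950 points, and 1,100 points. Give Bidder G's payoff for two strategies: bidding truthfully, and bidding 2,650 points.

Truthful: 100 points; alternative: 0 points.

The highest competing bid is 2,850 points.
Bidding truthfully at 2,950 points: Bidder G has the top bid, wins, and pays the second-highest bid 2,850 points. Payoff = 2,950 points − 2,850 points = 100 points.
Bidding 2,650 points: the top bid is 2,850 points (a rival), so Bidder G loses. Payoff = 0 points.
This is the dominant-strategy logic: truthful bidding weakly beats any alternative.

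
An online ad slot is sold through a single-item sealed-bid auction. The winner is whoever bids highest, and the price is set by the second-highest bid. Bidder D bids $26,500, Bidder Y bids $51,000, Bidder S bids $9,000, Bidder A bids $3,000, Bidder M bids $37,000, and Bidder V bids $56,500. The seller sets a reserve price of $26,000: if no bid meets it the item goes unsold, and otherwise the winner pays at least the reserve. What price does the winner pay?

The winner pays $51,000.

Ranking the bids: Bidder V $56,500 > Bidder Y $51,000 > Bidder M $37,000 > Bidder D $26,500 > Bidder S $9,000 > Bidder A $3,000.
Bidder V has the highest bid, so Bidder V wins.
The second-highest bid is $51,000, which exceeds the reserve, so that sets the price.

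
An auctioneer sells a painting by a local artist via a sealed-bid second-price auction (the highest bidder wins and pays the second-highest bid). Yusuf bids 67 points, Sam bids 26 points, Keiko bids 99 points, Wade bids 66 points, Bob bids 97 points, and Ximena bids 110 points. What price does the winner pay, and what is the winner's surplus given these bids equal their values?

Price 99 points; surplus 11 points.

Ordered from highest: Ximena 110 points > Keiko 99 points > Bob 97 points > Yusuf 67 points > Wade 66 points > Sam 26 points.
Ximena is the highest bidder, so Ximena wins.
Under the second-price rule, the price is the second-highest bid: 99 points.
Surplus = 110 points − 99 points = 11 points.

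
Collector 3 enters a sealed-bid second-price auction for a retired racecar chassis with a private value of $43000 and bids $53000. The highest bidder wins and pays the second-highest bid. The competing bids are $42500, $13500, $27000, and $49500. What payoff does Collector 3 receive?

The bidder's payoff: -$6500.

Highest competing bid: $49500.
Collector 3's bid $53000 is the highest overall, so Collector 3 wins and pays the second-highest bid, $49500.
Payoff = value − price = $43000 − $49500 = -$6500.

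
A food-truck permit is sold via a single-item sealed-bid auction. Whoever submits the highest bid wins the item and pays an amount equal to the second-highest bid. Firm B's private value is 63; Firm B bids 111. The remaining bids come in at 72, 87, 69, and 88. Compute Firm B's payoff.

-25

Highest competing bid: 88.
Firm B's bid 111 is the highest overall, so Firm B wins and pays the second-highest bid, 88.
Payoff = value − price = 63 − 88 = -25.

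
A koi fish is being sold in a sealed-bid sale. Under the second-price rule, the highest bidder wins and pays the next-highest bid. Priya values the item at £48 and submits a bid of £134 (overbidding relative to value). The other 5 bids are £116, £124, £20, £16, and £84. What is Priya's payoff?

Highest competing bid: £124.
Priya's bid £134 is the highest overall, so Priya wins and pays the second-highest bid, £124.
Payoff = value − price = £48 − £124 = -£76.

-£76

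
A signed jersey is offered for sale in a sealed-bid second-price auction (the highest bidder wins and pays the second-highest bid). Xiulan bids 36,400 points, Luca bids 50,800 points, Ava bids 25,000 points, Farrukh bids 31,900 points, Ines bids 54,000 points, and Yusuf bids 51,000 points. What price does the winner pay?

Bids in descending order: Ines 54,000 points, then Yusuf 51,000 points, then Luca 50,800 points, then Xiulan 36,400 points, then Farrukh 31,900 points, then Ava 25,000 points.
Ines is the highest bidder, so Ines wins.
Under the second-price rule, the price is the second-highest bid: 51,000 points.

The winner pays 51,000 points.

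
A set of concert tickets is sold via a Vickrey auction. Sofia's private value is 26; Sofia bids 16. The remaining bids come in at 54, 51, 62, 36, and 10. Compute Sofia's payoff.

0

Highest competing bid: 62.
Sofia's bid 16 is not the highest, so Sofia loses, pays nothing, and earns zero payoff.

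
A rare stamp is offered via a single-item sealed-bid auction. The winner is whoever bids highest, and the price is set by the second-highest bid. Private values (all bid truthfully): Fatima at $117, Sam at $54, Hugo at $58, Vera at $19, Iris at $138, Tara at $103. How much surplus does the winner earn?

Sorted high to low: Iris $138 > Fatima $117 > Tara $103 > Hugo $58 > Sam $54 > Vera $19.
Iris wins with the top bid and pays the second-highest, $117.
Surplus = $138 − $117 = $21.

Winner's surplus: $21.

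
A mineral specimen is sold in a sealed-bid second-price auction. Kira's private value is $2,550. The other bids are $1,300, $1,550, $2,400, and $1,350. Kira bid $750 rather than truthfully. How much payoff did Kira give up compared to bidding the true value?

$150

The highest competing bid is $2,400.
Bidding truthfully at $2,550: Kira has the top bid, wins, and pays the second-highest bid $2,400. Payoff = $2,550 − $2,400 = $150.
Bidding $750: the top bid is $2,400 (a rival), so Kira loses. Payoff = $0.
Regret = truthful payoff − actual payoff = $150 − $0 = $150.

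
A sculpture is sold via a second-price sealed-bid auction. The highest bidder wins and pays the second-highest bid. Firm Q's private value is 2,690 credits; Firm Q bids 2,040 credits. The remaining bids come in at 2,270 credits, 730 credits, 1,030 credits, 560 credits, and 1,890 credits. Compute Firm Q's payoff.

Highest competing bid: 2,270 credits.
Firm Q's bid 2,040 credits is not the highest, so Firm Q loses, pays nothing, and earns zero payoff.

Payoff = 0 credits.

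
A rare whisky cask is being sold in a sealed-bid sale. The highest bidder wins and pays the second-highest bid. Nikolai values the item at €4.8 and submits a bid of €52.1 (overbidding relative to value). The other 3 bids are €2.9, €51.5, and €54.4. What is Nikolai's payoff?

Nikolai's payoff: €0.0.

Highest competing bid: €54.4.
Nikolai's bid €52.1 is not the highest, so Nikolai loses, pays nothing, and earns zero payoff.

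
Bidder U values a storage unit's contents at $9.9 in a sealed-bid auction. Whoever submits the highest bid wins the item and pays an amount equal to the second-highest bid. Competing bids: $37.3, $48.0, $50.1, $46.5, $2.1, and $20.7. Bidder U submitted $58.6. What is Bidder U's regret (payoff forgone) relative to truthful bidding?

The highest competing bid is $50.1.
Bidding truthfully at $9.9: the top bid is $50.1 (a rival), so Bidder U loses. Payoff = $0.0.
Bidding $58.6: Bidder U has the top bid, wins, and pays the second-highest bid $50.1. Payoff = $9.9 − $50.1 = -$40.2.
Regret = truthful payoff − actual payoff = $0.0 − -$40.2 = $40.2.

Regret: $40.2.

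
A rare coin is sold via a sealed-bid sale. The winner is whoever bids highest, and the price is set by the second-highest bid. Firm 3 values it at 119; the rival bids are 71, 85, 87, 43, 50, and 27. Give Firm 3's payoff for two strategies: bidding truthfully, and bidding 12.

The highest competing bid is 87.
Bidding truthfully at 119: Firm 3 has the top bid, wins, and pays the second-highest bid 87. Payoff = 119 − 87 = 32.
Bidding 12: the top bid is 87 (a rival), so Firm 3 loses. Payoff = 0.

(a) 32  (b) 0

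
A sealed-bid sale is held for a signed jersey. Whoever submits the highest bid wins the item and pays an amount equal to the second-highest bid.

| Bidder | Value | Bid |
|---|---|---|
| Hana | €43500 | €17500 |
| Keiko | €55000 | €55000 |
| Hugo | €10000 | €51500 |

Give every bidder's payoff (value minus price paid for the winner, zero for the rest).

Ranking the bids: Keiko €55000, then Hugo €51500, then Hana €17500.
Keiko has the top bid and wins; the price is the second-highest bid, €51500.
Keiko's payoff = €55000 − €51500 = €3500. All other bidders lose, so their payoff is 0.

Payoffs: Hana €0, Keiko €3500, Hugo €0.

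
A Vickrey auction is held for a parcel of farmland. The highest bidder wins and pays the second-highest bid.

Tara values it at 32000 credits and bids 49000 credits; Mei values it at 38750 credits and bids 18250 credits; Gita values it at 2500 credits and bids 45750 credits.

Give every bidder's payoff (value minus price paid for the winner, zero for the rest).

Ordered from highest: Tara 49000 credits > Gita 45750 credits > Mei 18250 credits.
Tara has the top bid and wins; the price is the second-highest bid, 45750 credits.
Tara's payoff = 32000 credits − 45750 credits = -13750 credits. All other bidders lose, so their payoff is 0.

Tara -13750 credits, Mei 0 credits, Gita 0 credits.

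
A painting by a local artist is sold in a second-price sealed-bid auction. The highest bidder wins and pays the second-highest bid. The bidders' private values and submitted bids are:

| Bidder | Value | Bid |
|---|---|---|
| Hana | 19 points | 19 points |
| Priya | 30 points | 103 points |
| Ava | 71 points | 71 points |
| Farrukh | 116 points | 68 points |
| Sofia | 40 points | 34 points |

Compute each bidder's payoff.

Sorted high to low: Priya 103 points; Ava 71 points; Farrukh 68 points; Sofia 34 points; Hana 19 points.
Priya has the top bid and wins; the price is the second-highest bid, 71 points.
Priya's payoff = 30 points − 71 points = -41 points. All other bidders lose, so their payoff is 0.

Payoffs: Hana 0 points, Priya -41 points, Ava 0 points, Farrukh 0 points, Sofia 0 points.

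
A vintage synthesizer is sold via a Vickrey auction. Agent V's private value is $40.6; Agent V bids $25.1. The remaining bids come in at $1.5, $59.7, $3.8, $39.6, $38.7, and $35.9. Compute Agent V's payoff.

Payoff = $0.0.

Highest competing bid: $59.7.
Agent V's bid $25.1 is not the highest, so Agent V loses, pays nothing, and earns zero payoff.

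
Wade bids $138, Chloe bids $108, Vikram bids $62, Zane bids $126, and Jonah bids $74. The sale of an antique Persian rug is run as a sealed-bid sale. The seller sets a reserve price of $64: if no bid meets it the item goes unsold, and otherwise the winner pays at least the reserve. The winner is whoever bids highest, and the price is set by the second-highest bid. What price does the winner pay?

$126

Sorted high to low: Wade $138 > Zane $126 > Chloe $108 > Jonah $74 > Vikram $62.
Wade has the highest bid, so Wade wins.
The second-highest bid is $126, which exceeds the reserve, so that sets the price.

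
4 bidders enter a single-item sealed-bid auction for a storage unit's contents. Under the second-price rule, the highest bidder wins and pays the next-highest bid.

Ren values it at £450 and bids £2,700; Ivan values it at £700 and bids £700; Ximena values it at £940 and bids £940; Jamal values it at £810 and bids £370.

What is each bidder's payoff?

Ren -£490, Ivan £0, Ximena £0, Jamal £0.

Ordered from highest: Ren £2,700; Ximena £940; Ivan £700; Jamal £370.
Ren has the top bid and wins; the price is the second-highest bid, £940.
Ren's payoff = £450 − £940 = -£490. All other bidders lose, so their payoff is 0.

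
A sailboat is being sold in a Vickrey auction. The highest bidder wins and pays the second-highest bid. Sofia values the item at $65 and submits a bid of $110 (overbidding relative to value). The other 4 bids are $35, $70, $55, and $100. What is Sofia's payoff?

Highest competing bid: $100.
Sofia's bid $110 is the highest overall, so Sofia wins and pays the second-highest bid, $100.
Payoff = value − price = $65 − $100 = -$35.
Overbidding won the item at a price above value — truthful bidding would have avoided this loss.

Payoff = -$35.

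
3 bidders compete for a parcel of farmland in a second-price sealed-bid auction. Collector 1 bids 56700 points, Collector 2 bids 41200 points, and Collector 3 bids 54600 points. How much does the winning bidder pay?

Ranking the bids: Collector 1 56700 points; Collector 3 54600 points; Collector 2 41200 points.
Collector 1 has the highest bid, so Collector 1 wins.
The second-highest bid is 54600 points, so that is what Collector 1 pays.

54600 points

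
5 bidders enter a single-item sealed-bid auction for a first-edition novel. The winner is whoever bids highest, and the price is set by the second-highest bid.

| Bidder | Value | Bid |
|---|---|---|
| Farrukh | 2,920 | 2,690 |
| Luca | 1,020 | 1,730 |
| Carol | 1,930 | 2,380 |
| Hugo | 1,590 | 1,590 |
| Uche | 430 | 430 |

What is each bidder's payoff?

Payoffs: Farrukh 540, Luca 0, Carol 0, Hugo 0, Uche 0.

Ranking the bids: Farrukh 2,690; Carol 2,380; Luca 1,730; Hugo 1,590; Uche 430.
Farrukh has the top bid and wins; the price is the second-highest bid, 2,380.
Farrukh's payoff = 2,920 − 2,380 = 540. All other bidders lose, so their payoff is 0.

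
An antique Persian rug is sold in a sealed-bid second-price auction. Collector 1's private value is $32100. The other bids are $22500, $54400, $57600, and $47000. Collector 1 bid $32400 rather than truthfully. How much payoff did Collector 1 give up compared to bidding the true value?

Regret: $0.

The highest competing bid is $57600.
Bidding truthfully at $32100: the top bid is $57600 (a rival), so Collector 1 loses. Payoff = $0.
Bidding $32400: the top bid is $57600 (a rival), so Collector 1 loses. Payoff = $0.
Regret = truthful payoff − actual payoff = $0 − $0 = $0.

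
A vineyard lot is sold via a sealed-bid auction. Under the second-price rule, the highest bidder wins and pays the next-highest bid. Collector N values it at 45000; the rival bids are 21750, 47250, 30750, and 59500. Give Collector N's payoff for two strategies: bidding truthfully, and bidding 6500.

(a) 0  (b) 0

The highest competing bid is 59500.
Bidding truthfully at 45000: the top bid is 59500 (a rival), so Collector N loses. Payoff = 0.
Bidding 6500: the top bid is 59500 (a rival), so Collector N loses. Payoff = 0.
The bid only affects whether you win, not the price — here both bids land on the same side of the top rival bid, so the deviation is payoff-neutral.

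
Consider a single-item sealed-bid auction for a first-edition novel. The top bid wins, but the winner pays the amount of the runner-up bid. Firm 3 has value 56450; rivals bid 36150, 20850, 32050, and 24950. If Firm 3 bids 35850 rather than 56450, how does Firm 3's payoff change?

Change in payoff: -20300.

The highest competing bid is 36150.
Bidding truthfully at 56450: Firm 3 has the top bid, wins, and pays the second-highest bid 36150. Payoff = 56450 − 36150 = 20300.
Bidding 35850: the top bid is 36150 (a rival), so Firm 3 loses. Payoff = 0.
Change = 0 − 20300 = -20300.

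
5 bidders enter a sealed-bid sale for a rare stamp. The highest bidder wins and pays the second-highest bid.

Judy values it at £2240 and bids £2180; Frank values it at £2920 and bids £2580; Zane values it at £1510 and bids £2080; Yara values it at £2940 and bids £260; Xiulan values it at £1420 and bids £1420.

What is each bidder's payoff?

Payoffs: Judy £0, Frank £740, Zane £0, Yara £0, Xiulan £0.

Bids in descending order: Frank £2580, then Judy £2180, then Zane £2080, then Xiulan £1420, then Yara £260.
Frank has the top bid and wins; the price is the second-highest bid, £2180.
Frank's payoff = £2920 − £2180 = £740. All other bidders lose, so their payoff is 0.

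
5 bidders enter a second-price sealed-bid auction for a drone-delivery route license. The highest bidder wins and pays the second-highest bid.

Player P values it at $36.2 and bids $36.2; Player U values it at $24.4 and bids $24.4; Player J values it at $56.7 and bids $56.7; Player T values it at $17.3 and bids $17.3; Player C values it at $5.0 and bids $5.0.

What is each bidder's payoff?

Sorted high to low: Player J $56.7; Player P $36.2; Player U $24.4; Player T $17.3; Player C $5.0.
Player J has the top bid and wins; the price is the second-highest bid, $36.2.
Player J's payoff = $56.7 − $36.2 = $20.5. All other bidders lose, so their payoff is 0.

Payoffs: Player P $0.0, Player U $0.0, Player J $20.5, Player T $0.0, Player C $0.0.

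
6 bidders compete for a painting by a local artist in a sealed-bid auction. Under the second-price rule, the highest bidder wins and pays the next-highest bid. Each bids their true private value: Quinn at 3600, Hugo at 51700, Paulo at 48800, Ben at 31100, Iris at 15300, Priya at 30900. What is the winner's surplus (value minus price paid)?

Sorted high to low: Hugo 51700 > Paulo 48800 > Ben 31100 > Priya 30900 > Iris 15300 > Quinn 3600.
Hugo wins with the top bid and pays the second-highest, 48800.
Surplus = 51700 − 48800 = 2900.

2900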